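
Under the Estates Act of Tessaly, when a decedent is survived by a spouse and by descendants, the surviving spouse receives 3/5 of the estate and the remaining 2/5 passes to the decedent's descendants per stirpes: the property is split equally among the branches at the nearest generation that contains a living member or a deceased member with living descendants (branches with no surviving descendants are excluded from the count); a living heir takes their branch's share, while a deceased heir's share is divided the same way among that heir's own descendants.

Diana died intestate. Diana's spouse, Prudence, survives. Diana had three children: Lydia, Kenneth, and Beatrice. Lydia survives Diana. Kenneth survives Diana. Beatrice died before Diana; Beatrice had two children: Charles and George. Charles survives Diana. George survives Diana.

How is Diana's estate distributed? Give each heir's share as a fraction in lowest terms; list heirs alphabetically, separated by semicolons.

Prudence, as surviving spouse, takes 3/5.
The remaining 2/5 passes to Diana's descendants per stirpes.
The 2/5 is divided into 3 equal shares of 2/15 among Lydia, Kenneth, Beatrice.
Lydia is living and takes 2/15.
Kenneth is living and takes 2/15.
Beatrice predeceased; the 2/15 allotted to Beatrice's branch passes to Beatrice's issue by representation.
The 2/15 is divided into 2 equal shares of 1/15 among Charles, George.
Charles is living and takes 1/15.
George is living and takes 1/15.

Charles 1/15; George 1/15; Kenneth 2/15; Lydia 2/15; Prudence 3/5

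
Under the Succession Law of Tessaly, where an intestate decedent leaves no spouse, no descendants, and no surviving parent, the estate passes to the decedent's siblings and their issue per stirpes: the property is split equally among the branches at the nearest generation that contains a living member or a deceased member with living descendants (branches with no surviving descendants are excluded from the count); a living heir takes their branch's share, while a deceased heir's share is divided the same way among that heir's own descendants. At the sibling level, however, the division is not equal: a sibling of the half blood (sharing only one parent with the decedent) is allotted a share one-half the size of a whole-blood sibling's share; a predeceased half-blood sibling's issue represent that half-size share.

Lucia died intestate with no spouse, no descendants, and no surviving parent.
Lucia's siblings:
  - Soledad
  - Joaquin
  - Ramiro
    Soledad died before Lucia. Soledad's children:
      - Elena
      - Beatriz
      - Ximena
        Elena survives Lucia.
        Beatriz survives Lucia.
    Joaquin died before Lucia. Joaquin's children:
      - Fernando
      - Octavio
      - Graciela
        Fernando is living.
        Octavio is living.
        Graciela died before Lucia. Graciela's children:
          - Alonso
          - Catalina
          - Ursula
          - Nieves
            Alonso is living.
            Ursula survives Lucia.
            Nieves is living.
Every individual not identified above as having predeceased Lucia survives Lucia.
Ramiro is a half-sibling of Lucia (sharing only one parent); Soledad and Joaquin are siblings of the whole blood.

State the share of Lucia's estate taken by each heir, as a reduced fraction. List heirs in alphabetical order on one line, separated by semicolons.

No spouse, descendants, or parent survives, so the estate passes to Lucia's siblings per stirpes.
Half-blood siblings count for one-half the weight of whole-blood siblings at the initial division.
Dividing 1 in proportion to weights (total weight 5/2): Soledad (weight 1) → 2/5; Joaquin (weight 1) → 2/5; Ramiro (weight 1/2) → 1/5.
Soledad predeceased; the 2/5 allotted to Soledad's branch passes to Soledad's issue by representation.
The 2/5 is divided into 3 equal shares of 2/15 among Elena, Beatriz, Ximena.
Elena is living and takes 2/15.
Beatriz is living and takes 2/15.
Ximena is living and takes 2/15.
Joaquin predeceased; the 2/5 allotted to Joaquin's branch passes to Joaquin's issue by representation.
The 2/5 is divided into 3 equal shares of 2/15 among Fernando, Octavio, Graciela.
Fernando is living and takes 2/15.
Octavio is living and takes 2/15.
Graciela predeceased; the 2/15 allotted to Graciela's branch passes to Graciela's issue by representation.
The 2/15 is divided into 4 equal shares of 1/30 among Alonso, Catalina, Ursula, Nieves.
Alonso is living and takes 1/30.
Catalina is living and takes 1/30.
Ursula is living and takes 1/30.
Nieves is living and takes 1/30.
Ramiro is living and takes 1/5.

Alonso 1/30; Beatriz 2/15; Catalina 1/30; Elena 2/15; Fernando 2/15; Nieves 1/30; Octavio 2/15; Ramiro 1/5; Ursula 1/30; Ximena 2/15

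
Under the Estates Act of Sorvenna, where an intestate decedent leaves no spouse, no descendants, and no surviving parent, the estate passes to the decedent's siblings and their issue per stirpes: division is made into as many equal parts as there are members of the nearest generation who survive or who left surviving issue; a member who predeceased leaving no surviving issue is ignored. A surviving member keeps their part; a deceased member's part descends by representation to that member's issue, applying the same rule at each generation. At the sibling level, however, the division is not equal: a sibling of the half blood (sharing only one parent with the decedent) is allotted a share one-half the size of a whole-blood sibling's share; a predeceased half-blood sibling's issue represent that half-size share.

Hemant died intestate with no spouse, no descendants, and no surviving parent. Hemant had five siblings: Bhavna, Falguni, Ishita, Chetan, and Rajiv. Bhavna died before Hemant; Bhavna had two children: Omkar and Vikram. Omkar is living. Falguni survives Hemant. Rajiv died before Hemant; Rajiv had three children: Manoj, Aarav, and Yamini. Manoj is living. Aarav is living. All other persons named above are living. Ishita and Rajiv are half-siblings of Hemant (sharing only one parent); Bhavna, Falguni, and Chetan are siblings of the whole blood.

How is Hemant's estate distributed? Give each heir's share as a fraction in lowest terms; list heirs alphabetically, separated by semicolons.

No spouse, descendants, or parent survives, so the estate passes to Hemant's siblings per stirpes.
Half-blood siblings count for one-half the weight of whole-blood siblings at the initial division.
Dividing 1 in proportion to weights (total weight 4): Bhavna (weight 1) → 1/4; Falguni (weight 1) → 1/4; Ishita (weight 1/2) → 1/8; Chetan (weight 1) → 1/4; Rajiv (weight 1/2) → 1/8.
Bhavna predeceased; the 1/4 allotted to Bhavna's branch passes to Bhavna's issue by representation.
The 1/4 is divided into 2 equal shares of 1/8 among Omkar, Vikram.
Omkar is living and takes 1/8.
Vikram is living and takes 1/8.
Falguni is living and takes 1/4.
Ishita is living and takes 1/8.
Chetan is living and takes 1/4.
Rajiv predeceased; the 1/8 allotted to Rajiv's branch passes to Rajiv's issue by representation.
The 1/8 is divided into 3 equal shares of 1/24 among Manoj, Aarav, Yamini.
Manoj is living and takes 1/24.
Aarav is living and takes 1/24.
Yamini is living and takes 1/24.

Aarav 1/24; Chetan 1/4; Falguni 1/4; Ishita 1/8; Manoj 1/24; Omkar 1/8; Vikram 1/8; Yamini 1/24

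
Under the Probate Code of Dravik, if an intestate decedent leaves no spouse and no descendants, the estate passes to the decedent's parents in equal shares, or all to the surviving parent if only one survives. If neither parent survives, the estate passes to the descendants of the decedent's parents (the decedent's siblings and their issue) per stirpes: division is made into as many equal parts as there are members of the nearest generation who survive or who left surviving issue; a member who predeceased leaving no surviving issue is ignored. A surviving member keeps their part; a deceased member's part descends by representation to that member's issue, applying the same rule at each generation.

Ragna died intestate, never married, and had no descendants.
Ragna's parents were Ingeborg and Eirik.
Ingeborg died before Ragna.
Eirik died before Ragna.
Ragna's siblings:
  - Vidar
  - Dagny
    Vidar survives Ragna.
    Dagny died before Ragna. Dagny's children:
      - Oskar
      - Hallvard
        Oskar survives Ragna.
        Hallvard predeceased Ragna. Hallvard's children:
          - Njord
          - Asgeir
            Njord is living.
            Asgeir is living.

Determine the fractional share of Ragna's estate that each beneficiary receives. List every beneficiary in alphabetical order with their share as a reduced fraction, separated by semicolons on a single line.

Asgeir 1/8; Njord 1/8; Oskar 1/4; Vidar 1/2

Neither parent survives and there are no descendants, so the estate passes to Ragna's siblings and their issue per stirpes.
The estate is divided into 2 equal shares of 1/2 among Vidar, Dagny.
Vidar is living and takes 1/2.
Dagny predeceased; the 1/2 allotted to Dagny's branch passes to Dagny's issue by representation.
The 1/2 is divided into 2 equal shares of 1/4 among Oskar, Hallvard.
Oskar is living and takes 1/4.
Hallvard predeceased; the 1/4 allotted to Hallvard's branch passes to Hallvard's issue by representation.
The 1/4 is divided into 2 equal shares of 1/8 among Njord, Asgeir.
Njord is living and takes 1/8.
Asgeir is living and takes 1/8.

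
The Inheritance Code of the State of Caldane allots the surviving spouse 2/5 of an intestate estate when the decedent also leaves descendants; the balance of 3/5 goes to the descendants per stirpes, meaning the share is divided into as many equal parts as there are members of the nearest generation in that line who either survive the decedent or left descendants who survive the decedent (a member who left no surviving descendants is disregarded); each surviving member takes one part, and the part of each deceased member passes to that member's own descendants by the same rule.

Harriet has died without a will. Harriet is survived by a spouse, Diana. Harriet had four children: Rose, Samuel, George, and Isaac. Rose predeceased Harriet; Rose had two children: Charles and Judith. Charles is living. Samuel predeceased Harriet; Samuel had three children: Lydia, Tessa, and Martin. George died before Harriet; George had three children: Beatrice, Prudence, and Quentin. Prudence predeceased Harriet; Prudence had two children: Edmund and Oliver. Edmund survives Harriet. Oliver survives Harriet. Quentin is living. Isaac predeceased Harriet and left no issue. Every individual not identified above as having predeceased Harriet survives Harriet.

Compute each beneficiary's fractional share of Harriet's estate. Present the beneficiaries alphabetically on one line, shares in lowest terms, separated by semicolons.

Diana, as surviving spouse, takes 2/5.
The remaining 3/5 passes to Harriet's descendants per stirpes.
Isaac left no surviving issue, so that branch lapses and is disregarded.
The 3/5 is divided into 3 equal shares of 1/5 among Rose, Samuel, George.
Rose predeceased; the 1/5 allotted to Rose's branch passes to Rose's issue by representation.
The 1/5 is divided into 2 equal shares of 1/10 among Charles, Judith.
Charles is living and takes 1/10.
Judith is living and takes 1/10.
Samuel predeceased; the 1/5 allotted to Samuel's branch passes to Samuel's issue by representation.
The 1/5 is divided into 3 equal shares of 1/15 among Lydia, Tessa, Martin.
Lydia is living and takes 1/15.
Tessa is living and takes 1/15.
Martin is living and takes 1/15.
George predeceased; the 1/5 allotted to George's branch passes to George's issue by representation.
The 1/5 is divided into 3 equal shares of 1/15 among Beatrice, Prudence, Quentin.
Beatrice is living and takes 1/15.
Prudence predeceased; the 1/15 allotted to Prudence's branch passes to Prudence's issue by representation.
The 1/15 is divided into 2 equal shares of 1/30 among Edmund, Oliver.
Edmund is living and takes 1/30.
Oliver is living and takes 1/30.
Quentin is living and takes 1/15.

Beatrice 1/15; Charles 1/10; Diana 2/5; Edmund 1/30; Judith 1/10; Lydia 1/15; Martin 1/15; Oliver 1/30; Quentin 1/15; Tessa 1/15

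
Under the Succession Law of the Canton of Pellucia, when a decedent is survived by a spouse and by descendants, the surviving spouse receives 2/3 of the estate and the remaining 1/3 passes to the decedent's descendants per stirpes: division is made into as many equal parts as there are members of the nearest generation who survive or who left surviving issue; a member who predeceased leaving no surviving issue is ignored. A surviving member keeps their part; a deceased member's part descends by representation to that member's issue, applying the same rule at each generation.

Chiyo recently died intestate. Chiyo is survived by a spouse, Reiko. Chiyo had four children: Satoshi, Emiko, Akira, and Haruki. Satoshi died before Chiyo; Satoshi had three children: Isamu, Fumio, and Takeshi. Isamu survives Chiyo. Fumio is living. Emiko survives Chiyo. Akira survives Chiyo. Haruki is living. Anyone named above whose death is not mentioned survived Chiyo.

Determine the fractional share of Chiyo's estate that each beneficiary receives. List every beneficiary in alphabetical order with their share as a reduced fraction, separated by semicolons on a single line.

Reiko, as surviving spouse, takes 2/3.
The remaining 1/3 passes to Chiyo's descendants per stirpes.
The 1/3 is divided into 4 equal shares of 1/12 among Satoshi, Emiko, Akira, Haruki.
Satoshi predeceased; the 1/12 allotted to Satoshi's branch passes to Satoshi's issue by representation.
The 1/12 is divided into 3 equal shares of 1/36 among Isamu, Fumio, Takeshi.
Isamu is living and takes 1/36.
Fumio is living and takes 1/36.
Takeshi is living and takes 1/36.
Emiko is living and takes 1/12.
Akira is living and takes 1/12.
Haruki is living and takes 1/12.

Akira 1/12; Emiko 1/12; Fumio 1/36; Haruki 1/12; Isamu 1/36; Reiko 2/3; Takeshi 1/36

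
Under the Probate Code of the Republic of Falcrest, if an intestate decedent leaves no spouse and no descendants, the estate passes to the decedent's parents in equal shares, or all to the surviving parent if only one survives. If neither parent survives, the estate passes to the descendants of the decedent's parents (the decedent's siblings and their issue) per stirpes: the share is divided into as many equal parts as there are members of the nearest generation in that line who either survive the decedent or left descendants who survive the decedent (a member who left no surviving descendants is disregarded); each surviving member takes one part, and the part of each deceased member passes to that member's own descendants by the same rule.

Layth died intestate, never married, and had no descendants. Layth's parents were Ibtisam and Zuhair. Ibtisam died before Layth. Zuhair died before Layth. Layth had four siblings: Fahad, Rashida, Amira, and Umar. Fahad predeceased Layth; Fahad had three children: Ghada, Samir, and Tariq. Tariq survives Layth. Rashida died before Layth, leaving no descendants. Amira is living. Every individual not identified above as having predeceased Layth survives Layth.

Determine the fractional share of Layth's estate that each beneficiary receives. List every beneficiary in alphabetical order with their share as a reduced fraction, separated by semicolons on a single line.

Neither parent survives and there are no descendants, so the estate passes to Layth's siblings and their issue per stirpes.
Rashida left no surviving issue, so that branch lapses and is disregarded.
The estate is divided into 3 equal shares of 1/3 among Fahad, Amira, Umar.
Fahad predeceased; the 1/3 allotted to Fahad's branch passes to Fahad's issue by representation.
The 1/3 is divided into 3 equal shares of 1/9 among Ghada, Samir, Tariq.
Ghada is living and takes 1/9.
Samir is living and takes 1/9.
Tariq is living and takes 1/9.
Amira is living and takes 1/3.
Umar is living and takes 1/3.

Amira 1/3; Ghada 1/9; Samir 1/9; Tariq 1/9; Umar 1/3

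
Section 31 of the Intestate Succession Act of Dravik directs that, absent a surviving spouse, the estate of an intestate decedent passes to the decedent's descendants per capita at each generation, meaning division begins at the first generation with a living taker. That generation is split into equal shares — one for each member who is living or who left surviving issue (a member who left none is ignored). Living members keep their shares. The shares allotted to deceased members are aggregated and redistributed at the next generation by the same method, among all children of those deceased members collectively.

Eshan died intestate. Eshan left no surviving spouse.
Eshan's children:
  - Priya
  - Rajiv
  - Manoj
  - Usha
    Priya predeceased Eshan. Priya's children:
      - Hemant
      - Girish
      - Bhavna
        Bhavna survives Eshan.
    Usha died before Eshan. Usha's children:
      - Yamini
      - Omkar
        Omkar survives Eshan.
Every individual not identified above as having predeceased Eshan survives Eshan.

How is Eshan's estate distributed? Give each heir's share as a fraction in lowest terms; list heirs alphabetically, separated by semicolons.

Bhavna 1/10; Girish 1/10; Hemant 1/10; Manoj 1/4; Omkar 1/10; Rajiv 1/4; Yamini 1/10

There is no surviving spouse, so the entire estate passes to Eshan's descendants per capita at each generation.
At generation 1 (Priya, Rajiv, Manoj, Usha) there are 4 shares of (1)/4 = 1/4 each.
Living: Rajiv and Manoj — each takes 1/4.
Deceased: Priya and Usha. Their combined 1/2 is pooled and carried to generation 2.
At generation 2 (Hemant, Girish, Bhavna, Yamini, Omkar) there are 5 shares of (1/2)/5 = 1/10 each.
Living: Hemant, Girish, Bhavna, Yamini, and Omkar — each takes 1/10.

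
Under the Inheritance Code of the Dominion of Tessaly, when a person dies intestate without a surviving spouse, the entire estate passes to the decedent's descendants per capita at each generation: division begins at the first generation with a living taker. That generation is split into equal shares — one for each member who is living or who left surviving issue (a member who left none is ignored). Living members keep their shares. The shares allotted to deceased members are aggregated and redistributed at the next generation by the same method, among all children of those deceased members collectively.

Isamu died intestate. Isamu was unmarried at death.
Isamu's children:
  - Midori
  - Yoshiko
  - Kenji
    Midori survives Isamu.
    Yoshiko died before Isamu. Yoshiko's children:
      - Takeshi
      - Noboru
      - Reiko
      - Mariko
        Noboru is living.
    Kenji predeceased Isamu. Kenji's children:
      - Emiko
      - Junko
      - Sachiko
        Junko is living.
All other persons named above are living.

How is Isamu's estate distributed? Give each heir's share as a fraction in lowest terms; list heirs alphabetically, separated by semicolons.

There is no surviving spouse, so the entire estate passes to Isamu's descendants per capita at each generation.
At generation 1 (Midori, Yoshiko, Kenji) there are 3 shares of (1)/3 = 1/3 each.
Living: Midori — each takes 1/3.
Deceased: Yoshiko and Kenji. Their combined 2/3 is pooled and carried to generation 2.
At generation 2 (Takeshi, Noboru, Reiko, Mariko, Emiko, Junko, Sachiko) there are 7 shares of (2/3)/7 = 2/21 each.
Living: Takeshi, Noboru, Reiko, Mariko, Emiko, Junko, and Sachiko — each takes 2/21.

Emiko 2/21; Junko 2/21; Mariko 2/21; Midori 1/3; Noboru 2/21; Reiko 2/21; Sachiko 2/21; Takeshi 2/21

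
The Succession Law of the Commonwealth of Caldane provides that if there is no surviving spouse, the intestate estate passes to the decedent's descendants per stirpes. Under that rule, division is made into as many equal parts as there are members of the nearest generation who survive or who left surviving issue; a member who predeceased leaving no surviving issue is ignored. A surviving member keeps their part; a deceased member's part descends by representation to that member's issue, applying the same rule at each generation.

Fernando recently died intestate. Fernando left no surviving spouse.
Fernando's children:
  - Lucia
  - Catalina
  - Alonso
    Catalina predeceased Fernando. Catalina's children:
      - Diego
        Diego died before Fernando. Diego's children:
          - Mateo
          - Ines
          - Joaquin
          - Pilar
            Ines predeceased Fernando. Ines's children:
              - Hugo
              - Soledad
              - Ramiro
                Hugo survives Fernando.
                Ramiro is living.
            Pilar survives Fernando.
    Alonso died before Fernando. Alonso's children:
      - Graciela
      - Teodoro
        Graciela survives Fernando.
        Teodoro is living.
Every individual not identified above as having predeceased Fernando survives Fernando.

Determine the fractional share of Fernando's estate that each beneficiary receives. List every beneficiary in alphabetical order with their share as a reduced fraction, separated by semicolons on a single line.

Graciela 1/6; Hugo 1/36; Joaquin 1/12; Lucia 1/3; Mateo 1/12; Pilar 1/12; Ramiro 1/36; Soledad 1/36; Teodoro 1/6

There is no surviving spouse, so the entire estate passes to Fernando's descendants per stirpes.
The estate is divided into 3 equal shares of 1/3 among Lucia, Catalina, Alonso.
Lucia is living and takes 1/3.
Catalina predeceased; the 1/3 allotted to Catalina's branch passes to Catalina's issue by representation.
Diego's line is the sole branch at this level, so the full 1/3 passes to Diego's issue by representation.
The 1/3 is divided into 4 equal shares of 1/12 among Mateo, Ines, Joaquin, Pilar.
Mateo is living and takes 1/12.
Ines predeceased; the 1/12 allotted to Ines's branch passes to Ines's issue by representation.
The 1/12 is divided into 3 equal shares of 1/36 among Hugo, Soledad, Ramiro.
Hugo is living and takes 1/36.
Soledad is living and takes 1/36.
Ramiro is living and takes 1/36.
Joaquin is living and takes 1/12.
Pilar is living and takes 1/12.
Alonso predeceased; the 1/3 allotted to Alonso's branch passes to Alonso's issue by representation.
The 1/3 is divided into 2 equal shares of 1/6 among Graciela, Teodoro.
Graciela is living and takes 1/6.
Teodoro is living and takes 1/6.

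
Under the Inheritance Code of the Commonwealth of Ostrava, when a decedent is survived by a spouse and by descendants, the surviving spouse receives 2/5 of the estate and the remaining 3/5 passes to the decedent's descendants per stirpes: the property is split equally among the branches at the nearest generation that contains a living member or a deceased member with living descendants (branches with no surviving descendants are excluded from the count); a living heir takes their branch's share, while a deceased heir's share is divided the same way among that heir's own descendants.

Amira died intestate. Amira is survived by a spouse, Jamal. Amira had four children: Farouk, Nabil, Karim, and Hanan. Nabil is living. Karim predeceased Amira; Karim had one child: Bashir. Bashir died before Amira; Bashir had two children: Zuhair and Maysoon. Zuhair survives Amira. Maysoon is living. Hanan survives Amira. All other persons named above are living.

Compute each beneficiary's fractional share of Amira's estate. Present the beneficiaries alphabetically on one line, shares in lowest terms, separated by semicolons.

Farouk 3/20; Hanan 3/20; Jamal 2/5; Maysoon 3/40; Nabil 3/20; Zuhair 3/40

Jamal, as surviving spouse, takes 2/5.
The remaining 3/5 passes to Amira's descendants per stirpes.
The 3/5 is divided into 4 equal shares of 3/20 among Farouk, Nabil, Karim, Hanan.
Farouk is living and takes 3/20.
Nabil is living and takes 3/20.
Karim predeceased; the 3/20 allotted to Karim's branch passes to Karim's issue by representation.
Bashir's line is the sole branch at this level, so the full 3/20 passes to Bashir's issue by representation.
The 3/20 is divided into 2 equal shares of 3/40 among Zuhair, Maysoon.
Zuhair is living and takes 3/40.
Maysoon is living and takes 3/40.
Hanan is living and takes 3/20.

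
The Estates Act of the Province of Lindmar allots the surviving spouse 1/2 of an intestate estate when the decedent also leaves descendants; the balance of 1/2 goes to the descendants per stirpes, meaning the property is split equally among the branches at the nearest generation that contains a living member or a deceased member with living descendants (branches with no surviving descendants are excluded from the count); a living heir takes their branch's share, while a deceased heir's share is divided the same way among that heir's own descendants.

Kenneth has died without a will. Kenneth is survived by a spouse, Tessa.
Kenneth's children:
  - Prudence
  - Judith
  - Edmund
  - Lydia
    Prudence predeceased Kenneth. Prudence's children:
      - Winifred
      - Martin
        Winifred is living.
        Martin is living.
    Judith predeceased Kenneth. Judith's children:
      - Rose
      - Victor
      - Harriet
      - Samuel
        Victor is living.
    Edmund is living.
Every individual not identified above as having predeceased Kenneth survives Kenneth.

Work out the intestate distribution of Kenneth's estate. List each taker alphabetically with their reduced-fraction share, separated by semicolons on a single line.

Edmund 1/8; Harriet 1/32; Lydia 1/8; Martin 1/16; Rose 1/32; Samuel 1/32; Tessa 1/2; Victor 1/32; Winifred 1/16

Tessa, as surviving spouse, takes 1/2.
The remaining 1/2 passes to Kenneth's descendants per stirpes.
The 1/2 is divided into 4 equal shares of 1/8 among Prudence, Judith, Edmund, Lydia.
Prudence predeceased; the 1/8 allotted to Prudence's branch passes to Prudence's issue by representation.
The 1/8 is divided into 2 equal shares of 1/16 among Winifred, Martin.
Winifred is living and takes 1/16.
Martin is living and takes 1/16.
Judith predeceased; the 1/8 allotted to Judith's branch passes to Judith's issue by representation.
The 1/8 is divided into 4 equal shares of 1/32 among Rose, Victor, Harriet, Samuel.
Rose is living and takes 1/32.
Victor is living and takes 1/32.
Harriet is living and takes 1/32.
Samuel is living and takes 1/32.
Edmund is living and takes 1/8.
Lydia is living and takes 1/8.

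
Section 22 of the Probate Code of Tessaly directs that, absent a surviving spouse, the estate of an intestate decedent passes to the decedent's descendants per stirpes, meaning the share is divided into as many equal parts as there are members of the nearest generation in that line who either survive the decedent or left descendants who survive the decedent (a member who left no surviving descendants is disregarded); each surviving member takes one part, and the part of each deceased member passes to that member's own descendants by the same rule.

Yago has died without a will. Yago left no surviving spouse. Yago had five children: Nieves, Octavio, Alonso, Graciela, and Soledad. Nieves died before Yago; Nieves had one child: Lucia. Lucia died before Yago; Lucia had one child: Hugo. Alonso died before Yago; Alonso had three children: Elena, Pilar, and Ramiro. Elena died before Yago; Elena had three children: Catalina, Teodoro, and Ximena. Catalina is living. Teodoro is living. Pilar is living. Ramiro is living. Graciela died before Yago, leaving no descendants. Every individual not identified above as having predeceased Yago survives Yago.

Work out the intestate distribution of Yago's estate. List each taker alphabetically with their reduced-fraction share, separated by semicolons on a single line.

Catalina 1/36; Hugo 1/4; Octavio 1/4; Pilar 1/12; Ramiro 1/12; Soledad 1/4; Teodoro 1/36; Ximena 1/36

There is no surviving spouse, so the entire estate passes to Yago's descendants per stirpes.
Graciela left no surviving issue, so that branch lapses and is disregarded.
The estate is divided into 4 equal shares of 1/4 among Nieves, Octavio, Alonso, Soledad.
Nieves predeceased; the 1/4 allotted to Nieves's branch passes to Nieves's issue by representation.
Lucia's line is the sole branch at this level, so the full 1/4 passes to Lucia's issue by representation.
Hugo is the sole taker at this level and receives the full 1/4.
Octavio is living and takes 1/4.
Alonso predeceased; the 1/4 allotted to Alonso's branch passes to Alonso's issue by representation.
The 1/4 is divided into 3 equal shares of 1/12 among Elena, Pilar, Ramiro.
Elena predeceased; the 1/12 allotted to Elena's branch passes to Elena's issue by representation.
The 1/12 is divided into 3 equal shares of 1/36 among Catalina, Teodoro, Ximena.
Catalina is living and takes 1/36.
Teodoro is living and takes 1/36.
Ximena is living and takes 1/36.
Pilar is living and takes 1/12.
Ramiro is living and takes 1/12.
Soledad is living and takes 1/4.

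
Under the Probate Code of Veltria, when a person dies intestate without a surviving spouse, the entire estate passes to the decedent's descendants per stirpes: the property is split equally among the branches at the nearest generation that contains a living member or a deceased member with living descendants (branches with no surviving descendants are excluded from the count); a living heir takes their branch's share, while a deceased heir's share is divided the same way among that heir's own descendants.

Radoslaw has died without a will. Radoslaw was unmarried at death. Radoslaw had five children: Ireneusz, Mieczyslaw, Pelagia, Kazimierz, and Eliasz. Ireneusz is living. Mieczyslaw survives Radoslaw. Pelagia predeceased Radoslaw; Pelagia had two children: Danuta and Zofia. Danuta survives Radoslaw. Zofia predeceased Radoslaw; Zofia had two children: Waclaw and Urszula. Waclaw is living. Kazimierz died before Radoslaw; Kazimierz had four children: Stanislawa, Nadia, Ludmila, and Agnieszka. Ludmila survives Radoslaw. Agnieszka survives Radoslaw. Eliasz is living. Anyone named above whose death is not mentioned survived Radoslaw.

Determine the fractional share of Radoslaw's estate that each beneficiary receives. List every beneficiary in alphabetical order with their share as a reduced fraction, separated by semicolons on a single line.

Agnieszka 1/20; Danuta 1/10; Eliasz 1/5; Ireneusz 1/5; Ludmila 1/20; Mieczyslaw 1/5; Nadia 1/20; Stanislawa 1/20; Urszula 1/20; Waclaw 1/20

There is no surviving spouse, so the entire estate passes to Radoslaw's descendants per stirpes.
The estate is divided into 5 equal shares of 1/5 among Ireneusz, Mieczyslaw, Pelagia, Kazimierz, Eliasz.
Ireneusz is living and takes 1/5.
Mieczyslaw is living and takes 1/5.
Pelagia predeceased; the 1/5 allotted to Pelagia's branch passes to Pelagia's issue by representation.
The 1/5 is divided into 2 equal shares of 1/10 among Danuta, Zofia.
Danuta is living and takes 1/10.
Zofia predeceased; the 1/10 allotted to Zofia's branch passes to Zofia's issue by representation.
The 1/10 is divided into 2 equal shares of 1/20 among Waclaw, Urszula.
Waclaw is living and takes 1/20.
Urszula is living and takes 1/20.
Kazimierz predeceased; the 1/5 allotted to Kazimierz's branch passes to Kazimierz's issue by representation.
The 1/5 is divided into 4 equal shares of 1/20 among Stanislawa, Nadia, Ludmila, Agnieszka.
Stanislawa is living and takes 1/20.
Nadia is living and takes 1/20.
Ludmila is living and takes 1/20.
Agnieszka is living and takes 1/20.
Eliasz is living and takes 1/5.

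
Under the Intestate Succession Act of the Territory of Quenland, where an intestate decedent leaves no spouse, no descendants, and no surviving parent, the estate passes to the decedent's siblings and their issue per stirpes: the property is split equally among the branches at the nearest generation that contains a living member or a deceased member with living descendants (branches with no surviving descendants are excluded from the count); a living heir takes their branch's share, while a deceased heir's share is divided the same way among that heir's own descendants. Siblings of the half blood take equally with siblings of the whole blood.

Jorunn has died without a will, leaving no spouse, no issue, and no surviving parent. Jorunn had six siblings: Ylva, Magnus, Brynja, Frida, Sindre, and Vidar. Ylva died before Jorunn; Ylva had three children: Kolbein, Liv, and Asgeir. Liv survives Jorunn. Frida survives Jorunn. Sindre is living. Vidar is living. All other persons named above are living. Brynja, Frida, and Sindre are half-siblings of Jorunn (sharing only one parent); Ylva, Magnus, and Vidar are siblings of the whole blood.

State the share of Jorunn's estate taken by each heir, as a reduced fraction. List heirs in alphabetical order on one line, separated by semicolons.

No spouse, descendants, or parent survives, so the estate passes to Jorunn's siblings per stirpes.
Half-blood and whole-blood siblings take equally under the stated rule.
The estate is divided into 6 equal shares of 1/6 among Ylva, Magnus, Brynja, Frida, Sindre, Vidar.
Ylva predeceased; the 1/6 allotted to Ylva's branch passes to Ylva's issue by representation.
The 1/6 is divided into 3 equal shares of 1/18 among Kolbein, Liv, Asgeir.
Kolbein is living and takes 1/18.
Liv is living and takes 1/18.
Asgeir is living and takes 1/18.
Magnus is living and takes 1/6.
Brynja is living and takes 1/6.
Frida is living and takes 1/6.
Sindre is living and takes 1/6.
Vidar is living and takes 1/6.

Asgeir 1/18; Brynja 1/6; Frida 1/6; Kolbein 1/18; Liv 1/18; Magnus 1/6; Sindre 1/6; Vidar 1/6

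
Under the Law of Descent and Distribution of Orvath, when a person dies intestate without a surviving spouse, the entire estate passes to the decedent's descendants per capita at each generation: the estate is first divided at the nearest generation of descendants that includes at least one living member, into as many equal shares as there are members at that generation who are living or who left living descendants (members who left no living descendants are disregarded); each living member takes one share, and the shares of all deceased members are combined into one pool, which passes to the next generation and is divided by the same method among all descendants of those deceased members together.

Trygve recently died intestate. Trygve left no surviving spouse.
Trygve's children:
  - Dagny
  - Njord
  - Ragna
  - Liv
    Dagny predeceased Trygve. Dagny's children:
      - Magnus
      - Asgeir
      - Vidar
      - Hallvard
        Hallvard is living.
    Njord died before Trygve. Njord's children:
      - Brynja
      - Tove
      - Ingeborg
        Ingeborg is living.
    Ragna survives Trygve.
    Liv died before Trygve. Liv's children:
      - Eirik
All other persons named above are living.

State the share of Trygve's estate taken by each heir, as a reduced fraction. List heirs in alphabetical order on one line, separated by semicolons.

Asgeir 3/32; Brynja 3/32; Eirik 3/32; Hallvard 3/32; Ingeborg 3/32; Magnus 3/32; Ragna 1/4; Tove 3/32; Vidar 3/32

There is no surviving spouse, so the entire estate passes to Trygve's descendants per capita at each generation.
At generation 1 (Dagny, Njord, Ragna, Liv) there are 4 shares of (1)/4 = 1/4 each.
Living: Ragna — each takes 1/4.
Deceased: Dagny, Njord, and Liv. Their combined 3/4 is pooled and carried to generation 2.
At generation 2 (Magnus, Asgeir, Vidar, Hallvard, Brynja, Tove, Ingeborg, Eirik) there are 8 shares of (3/4)/8 = 3/32 each.
Living: Magnus, Asgeir, Vidar, Hallvard, Brynja, Tove, Ingeborg, and Eirik — each takes 3/32.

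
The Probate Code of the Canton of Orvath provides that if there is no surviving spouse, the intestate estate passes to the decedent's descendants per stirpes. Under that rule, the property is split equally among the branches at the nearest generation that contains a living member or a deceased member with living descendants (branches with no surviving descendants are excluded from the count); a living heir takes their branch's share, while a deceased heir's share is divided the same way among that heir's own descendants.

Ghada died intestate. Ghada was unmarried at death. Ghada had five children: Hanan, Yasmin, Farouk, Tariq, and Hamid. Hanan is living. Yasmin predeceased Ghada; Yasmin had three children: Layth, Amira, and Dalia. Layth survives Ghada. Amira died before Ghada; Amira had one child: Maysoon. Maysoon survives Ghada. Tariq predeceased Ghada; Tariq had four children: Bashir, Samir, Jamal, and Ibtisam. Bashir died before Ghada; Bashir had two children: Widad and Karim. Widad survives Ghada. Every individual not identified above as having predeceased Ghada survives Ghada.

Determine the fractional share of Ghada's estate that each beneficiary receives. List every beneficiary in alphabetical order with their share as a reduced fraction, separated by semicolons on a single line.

There is no surviving spouse, so the entire estate passes to Ghada's descendants per stirpes.
The estate is divided into 5 equal shares of 1/5 among Hanan, Yasmin, Farouk, Tariq, Hamid.
Hanan is living and takes 1/5.
Yasmin predeceased; the 1/5 allotted to Yasmin's branch passes to Yasmin's issue by representation.
The 1/5 is divided into 3 equal shares of 1/15 among Layth, Amira, Dalia.
Layth is living and takes 1/15.
Amira predeceased; the 1/15 allotted to Amira's branch passes to Amira's issue by representation.
Maysoon is the sole taker at this level and receives the full 1/15.
Dalia is living and takes 1/15.
Farouk is living and takes 1/5.
Tariq predeceased; the 1/5 allotted to Tariq's branch passes to Tariq's issue by representation.
The 1/5 is divided into 4 equal shares of 1/20 among Bashir, Samir, Jamal, Ibtisam.
Bashir predeceased; the 1/20 allotted to Bashir's branch passes to Bashir's issue by representation.
The 1/20 is divided into 2 equal shares of 1/40 among Widad, Karim.
Widad is living and takes 1/40.
Karim is living and takes 1/40.
Samir is living and takes 1/20.
Jamal is living and takes 1/20.
Ibtisam is living and takes 1/20.
Hamid is living and takes 1/5.

Dalia 1/15; Farouk 1/5; Hamid 1/5; Hanan 1/5; Ibtisam 1/20; Jamal 1/20; Karim 1/40; Layth 1/15; Maysoon 1/15; Samir 1/20; Widad 1/40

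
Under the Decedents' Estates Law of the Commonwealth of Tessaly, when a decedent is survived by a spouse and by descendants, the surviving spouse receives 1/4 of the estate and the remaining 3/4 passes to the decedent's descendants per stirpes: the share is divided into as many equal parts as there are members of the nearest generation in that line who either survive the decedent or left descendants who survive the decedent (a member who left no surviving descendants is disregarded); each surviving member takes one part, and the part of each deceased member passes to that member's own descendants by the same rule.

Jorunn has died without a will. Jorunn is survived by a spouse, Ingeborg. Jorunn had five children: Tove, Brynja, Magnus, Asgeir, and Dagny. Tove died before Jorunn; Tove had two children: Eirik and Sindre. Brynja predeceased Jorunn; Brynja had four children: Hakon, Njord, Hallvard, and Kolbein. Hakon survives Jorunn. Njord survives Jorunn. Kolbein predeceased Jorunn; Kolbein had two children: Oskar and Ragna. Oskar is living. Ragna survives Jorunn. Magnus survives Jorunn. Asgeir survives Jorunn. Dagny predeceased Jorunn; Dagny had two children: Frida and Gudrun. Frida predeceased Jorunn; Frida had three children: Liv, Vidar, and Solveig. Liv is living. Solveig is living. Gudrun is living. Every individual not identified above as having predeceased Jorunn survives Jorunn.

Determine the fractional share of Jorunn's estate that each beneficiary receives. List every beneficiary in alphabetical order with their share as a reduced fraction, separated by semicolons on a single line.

Ingeborg, as surviving spouse, takes 1/4.
The remaining 3/4 passes to Jorunn's descendants per stirpes.
The 3/4 is divided into 5 equal shares of 3/20 among Tove, Brynja, Magnus, Asgeir, Dagny.
Tove predeceased; the 3/20 allotted to Tove's branch passes to Tove's issue by representation.
The 3/20 is divided into 2 equal shares of 3/40 among Eirik, Sindre.
Eirik is living and takes 3/40.
Sindre is living and takes 3/40.
Brynja predeceased; the 3/20 allotted to Brynja's branch passes to Brynja's issue by representation.
The 3/20 is divided into 4 equal shares of 3/80 among Hakon, Njord, Hallvard, Kolbein.
Hakon is living and takes 3/80.
Njord is living and takes 3/80.
Hallvard is living and takes 3/80.
Kolbein predeceased; the 3/80 allotted to Kolbein's branch passes to Kolbein's issue by representation.
The 3/80 is divided into 2 equal shares of 3/160 among Oskar, Ragna.
Oskar is living and takes 3/160.
Ragna is living and takes 3/160.
Magnus is living and takes 3/20.
Asgeir is living and takes 3/20.
Dagny predeceased; the 3/20 allotted to Dagny's branch passes to Dagny's issue by representation.
The 3/20 is divided into 2 equal shares of 3/40 among Frida, Gudrun.
Frida predeceased; the 3/40 allotted to Frida's branch passes to Frida's issue by representation.
The 3/40 is divided into 3 equal shares of 1/40 among Liv, Vidar, Solveig.
Liv is living and takes 1/40.
Vidar is living and takes 1/40.
Solveig is living and takes 1/40.
Gudrun is living and takes 3/40.

Asgeir 3/20; Eirik 3/40; Gudrun 3/40; Hakon 3/80; Hallvard 3/80; Ingeborg 1/4; Liv 1/40; Magnus 3/20; Njord 3/80; Oskar 3/160; Ragna 3/160; Sindre 3/40; Solveig 1/40; Vidar 1/40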